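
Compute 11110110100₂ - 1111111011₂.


Align and subtract column by column (LSB to MSB, borrowing when needed):
  11110110100
- 01111111011
  -----------
  col 0: (0 - 0 borrow-in) - 1 → borrow from next column: (0+2) - 1 = 1, borrow out 1
  col 1: (0 - 1 borrow-in) - 1 → borrow from next column: (-1+2) - 1 = 0, borrow out 1
  col 2: (1 - 1 borrow-in) - 0 → 0 - 0 = 0, borrow out 0
  col 3: (0 - 0 borrow-in) - 1 → borrow from next column: (0+2) - 1 = 1, borrow out 1
  col 4: (1 - 1 borrow-in) - 1 → borrow from next column: (0+2) - 1 = 1, borrow out 1
  col 5: (1 - 1 borrow-in) - 1 → borrow from next column: (0+2) - 1 = 1, borrow out 1
  col 6: (0 - 1 borrow-in) - 1 → borrow from next column: (-1+2) - 1 = 0, borrow out 1
  col 7: (1 - 1 borrow-in) - 1 → borrow from next column: (0+2) - 1 = 1, borrow out 1
  col 8: (1 - 1 borrow-in) - 1 → borrow from next column: (0+2) - 1 = 1, borrow out 1
  col 9: (1 - 1 borrow-in) - 1 → borrow from next column: (0+2) - 1 = 1, borrow out 1
  col 10: (1 - 1 borrow-in) - 0 → 0 - 0 = 0, borrow out 0
Reading bits MSB→LSB: 01110111001
Strip leading zeros: 1110111001
= 1110111001


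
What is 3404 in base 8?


Divide by 8 repeatedly:
3404 ÷ 8 = 425 remainder 4
425 ÷ 8 = 53 remainder 1
53 ÷ 8 = 6 remainder 5
6 ÷ 8 = 0 remainder 6
Reading remainders bottom-up:
= 0o6514


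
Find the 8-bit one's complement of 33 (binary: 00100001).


Original: 00100001
Invert all bits:
  bit 0: 0 → 1
  bit 1: 0 → 1
  bit 2: 1 → 0
  bit 3: 0 → 1
  bit 4: 0 → 1
  bit 5: 0 → 1
  bit 6: 0 → 1
  bit 7: 1 → 0
= 11011110


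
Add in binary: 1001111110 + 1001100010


Align and add column by column (LSB to MSB, carry propagating):
  01001111110
+ 01001100010
  -----------
  col 0: 0 + 0 + 0 (carry in) = 0 → bit 0, carry out 0
  col 1: 1 + 1 + 0 (carry in) = 2 → bit 0, carry out 1
  col 2: 1 + 0 + 1 (carry in) = 2 → bit 0, carry out 1
  col 3: 1 + 0 + 1 (carry in) = 2 → bit 0, carry out 1
  col 4: 1 + 0 + 1 (carry in) = 2 → bit 0, carry out 1
  col 5: 1 + 1 + 1 (carry in) = 3 → bit 1, carry out 1
  col 6: 1 + 1 + 1 (carry in) = 3 → bit 1, carry out 1
  col 7: 0 + 0 + 1 (carry in) = 1 → bit 1, carry out 0
  col 8: 0 + 0 + 0 (carry in) = 0 → bit 0, carry out 0
  col 9: 1 + 1 + 0 (carry in) = 2 → bit 0, carry out 1
  col 10: 0 + 0 + 1 (carry in) = 1 → bit 1, carry out 0
Reading bits MSB→LSB: 10011100000
Strip leading zeros: 10011100000
= 10011100000


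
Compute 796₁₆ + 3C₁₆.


Align and add column by column (LSB to MSB, each column mod 16 with carry):
  0796
+ 003C
  ----
  col 0: 6(6) + C(12) + 0 (carry in) = 18 → 2(2), carry out 1
  col 1: 9(9) + 3(3) + 1 (carry in) = 13 → D(13), carry out 0
  col 2: 7(7) + 0(0) + 0 (carry in) = 7 → 7(7), carry out 0
  col 3: 0(0) + 0(0) + 0 (carry in) = 0 → 0(0), carry out 0
Reading digits MSB→LSB: 07D2
Strip leading zeros: 7D2
= 0x7D2


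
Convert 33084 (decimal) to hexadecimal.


Divide by 16 repeatedly:
33084 ÷ 16 = 2067 remainder 12 (C)
2067 ÷ 16 = 129 remainder 3 (3)
129 ÷ 16 = 8 remainder 1 (1)
8 ÷ 16 = 0 remainder 8 (8)
Reading remainders bottom-up:
= 0x813C


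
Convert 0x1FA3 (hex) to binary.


Each hex digit → 4 binary bits:
  1 = 0001
  F = 1111
  A = 1010
  3 = 0011
Concatenate: 0001 1111 1010 0011
= 0001111110100011


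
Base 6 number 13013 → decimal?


Positional values (base 6):
  3 × 6^0 = 3 × 1 = 3
  1 × 6^1 = 1 × 6 = 6
  0 × 6^2 = 0 × 36 = 0
  3 × 6^3 = 3 × 216 = 648
  1 × 6^4 = 1 × 1296 = 1296
Sum = 3 + 6 + 0 + 648 + 1296
= 1953


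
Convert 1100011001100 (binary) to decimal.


Positional values:
Bit 2: 1 × 2^2 = 4
Bit 3: 1 × 2^3 = 8
Bit 6: 1 × 2^6 = 64
Bit 7: 1 × 2^7 = 128
Bit 11: 1 × 2^11 = 2048
Bit 12: 1 × 2^12 = 4096
Sum = 4 + 8 + 64 + 128 + 2048 + 4096
= 6348


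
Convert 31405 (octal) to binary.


Each octal digit → 3 binary bits:
  3 = 011
  1 = 001
  4 = 100
  0 = 000
  5 = 101
Concatenate: 011 001 100 000 101
= 011001100000101


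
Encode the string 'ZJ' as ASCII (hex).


String: 'ZJ'  (2 characters)
Per-character ASCII lookup:
  'Z': uppercase starts at 65: 'Z' = 65 + 25 = 90 → 0x5A
  'J': uppercase starts at 65: 'J' = 65 + 9 = 74 → 0x4A
= 0x5A 0x4A


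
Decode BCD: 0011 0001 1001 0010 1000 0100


Each 4-bit group → digit:
  0011 → 3
  0001 → 1
  1001 → 9
  0010 → 2
  1000 → 8
  0100 → 4
= 319284


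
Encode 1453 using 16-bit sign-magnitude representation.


Sign bit: 0 (positive)
Magnitude: 1453 = 000010110101101
= 0000010110101101


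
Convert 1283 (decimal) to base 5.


Divide by 5 repeatedly:
1283 ÷ 5 = 256 remainder 3
256 ÷ 5 = 51 remainder 1
51 ÷ 5 = 10 remainder 1
10 ÷ 5 = 2 remainder 0
2 ÷ 5 = 0 remainder 2
Reading remainders bottom-up:
= 20113


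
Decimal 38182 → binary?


Divide by 2 repeatedly:
38182 ÷ 2 = 19091 remainder 0
19091 ÷ 2 = 9545 remainder 1
9545 ÷ 2 = 4772 remainder 1
4772 ÷ 2 = 2386 remainder 0
2386 ÷ 2 = 1193 remainder 0
1193 ÷ 2 = 596 remainder 1
596 ÷ 2 = 298 remainder 0
298 ÷ 2 = 149 remainder 0
149 ÷ 2 = 74 remainder 1
74 ÷ 2 = 37 remainder 0
37 ÷ 2 = 18 remainder 1
18 ÷ 2 = 9 remainder 0
9 ÷ 2 = 4 remainder 1
4 ÷ 2 = 2 remainder 0
2 ÷ 2 = 1 remainder 0
1 ÷ 2 = 0 remainder 1
Reading remainders bottom-up:
= 1001010100100110


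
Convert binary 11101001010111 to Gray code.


Binary: 11101001010111
Gray code: G = B XOR (B >> 1)
B >> 1 = 01110100101011
11101001010111 XOR 01110100101011:
  1 XOR 0 = 1
  1 XOR 1 = 0
  1 XOR 1 = 0
  0 XOR 1 = 1
  1 XOR 0 = 1
  0 XOR 1 = 1
  0 XOR 0 = 0
  1 XOR 0 = 1
  0 XOR 1 = 1
  1 XOR 0 = 1
  0 XOR 1 = 1
  1 XOR 0 = 1
  1 XOR 1 = 0
  1 XOR 1 = 0
= 10011101111100


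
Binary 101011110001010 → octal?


Group into 3-bit groups: 101011110001010
  101 = 5
  011 = 3
  110 = 6
  001 = 1
  010 = 2
= 0o53612


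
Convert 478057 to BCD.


Each digit → 4-bit binary:
  4 → 0100
  7 → 0111
  8 → 1000
  0 → 0000
  5 → 0101
  7 → 0111
= 0100 0111 1000 0000 0101 0111


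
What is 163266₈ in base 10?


Positional values:
Position 0: 6 × 8^0 = 6
Position 1: 6 × 8^1 = 48
Position 2: 2 × 8^2 = 128
Position 3: 3 × 8^3 = 1536
Position 4: 6 × 8^4 = 24576
Position 5: 1 × 8^5 = 32768
Sum = 6 + 48 + 128 + 1536 + 24576 + 32768
= 59062


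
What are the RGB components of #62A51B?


Hex: #62A51B
R = 62₁₆ = 98
G = A5₁₆ = 165
B = 1B₁₆ = 27
= RGB(98, 165, 27)


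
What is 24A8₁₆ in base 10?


Positional values:
Position 0: 8 × 16^0 = 8 × 1 = 8
Position 1: A × 16^1 = 10 × 16 = 160
Position 2: 4 × 16^2 = 4 × 256 = 1024
Position 3: 2 × 16^3 = 2 × 4096 = 8192
Sum = 8 + 160 + 1024 + 8192
= 9384


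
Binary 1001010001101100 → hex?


Group into 4-bit nibbles: 1001010001101100
  1001 = 9
  0100 = 4
  0110 = 6
  1100 = C
= 0x946C


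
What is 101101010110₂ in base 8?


Group into 3-bit groups: 101101010110
  101 = 5
  101 = 5
  010 = 2
  110 = 6
= 0o5526


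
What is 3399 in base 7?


Divide by 7 repeatedly:
3399 ÷ 7 = 485 remainder 4
485 ÷ 7 = 69 remainder 2
69 ÷ 7 = 9 remainder 6
9 ÷ 7 = 1 remainder 2
1 ÷ 7 = 0 remainder 1
Reading remainders bottom-up:
= 12624


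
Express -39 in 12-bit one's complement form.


Original: 000000100111
Invert all bits:
  bit 0: 0 → 1
  bit 1: 0 → 1
  bit 2: 0 → 1
  bit 3: 0 → 1
  bit 4: 0 → 1
  bit 5: 0 → 1
  bit 6: 1 → 0
  bit 7: 0 → 1
  bit 8: 0 → 1
  bit 9: 1 → 0
  bit 10: 1 → 0
  bit 11: 1 → 0
= 111111011000


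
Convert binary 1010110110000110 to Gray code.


Binary: 1010110110000110
Gray code: G = B XOR (B >> 1)
B >> 1 = 0101011011000011
1010110110000110 XOR 0101011011000011:
  1 XOR 0 = 1
  0 XOR 1 = 1
  1 XOR 0 = 1
  0 XOR 1 = 1
  1 XOR 0 = 1
  1 XOR 1 = 0
  0 XOR 1 = 1
  1 XOR 0 = 1
  1 XOR 1 = 0
  0 XOR 1 = 1
  0 XOR 0 = 0
  0 XOR 0 = 0
  0 XOR 0 = 0
  1 XOR 0 = 1
  1 XOR 1 = 0
  0 XOR 1 = 1
= 1111101101000101


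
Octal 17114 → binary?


Each octal digit → 3 binary bits:
  1 = 001
  7 = 111
  1 = 001
  1 = 001
  4 = 100
Concatenate: 001 111 001 001 100
= 001111001001100


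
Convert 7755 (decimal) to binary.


Divide by 2 repeatedly:
7755 ÷ 2 = 3877 remainder 1
3877 ÷ 2 = 1938 remainder 1
1938 ÷ 2 = 969 remainder 0
969 ÷ 2 = 484 remainder 1
484 ÷ 2 = 242 remainder 0
242 ÷ 2 = 121 remainder 0
121 ÷ 2 = 60 remainder 1
60 ÷ 2 = 30 remainder 0
30 ÷ 2 = 15 remainder 0
15 ÷ 2 = 7 remainder 1
7 ÷ 2 = 3 remainder 1
3 ÷ 2 = 1 remainder 1
1 ÷ 2 = 0 remainder 1
Reading remainders bottom-up:
= 1111001001011


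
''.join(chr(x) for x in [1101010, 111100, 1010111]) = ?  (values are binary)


Codes (binary): 1101010 111100 1010111
Per-code ASCII lookup:
  1101010 = 106  (range 97-122: lowercase, 106 - 97 = 9) → 'j'
  111100 = 60  (special character) → '<'
  1010111 = 87  (range 65-90: uppercase, 87 - 65 = 22) → 'W'
= 'j<W'


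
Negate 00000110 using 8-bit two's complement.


Original: 00000110
Step 1 - Invert all bits: 11111001
Step 2 - Add 1: 11111001 + 1
= 11111010 (represents -6)


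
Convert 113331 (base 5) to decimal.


Positional values (base 5):
  1 × 5^0 = 1 × 1 = 1
  3 × 5^1 = 3 × 5 = 15
  3 × 5^2 = 3 × 25 = 75
  3 × 5^3 = 3 × 125 = 375
  1 × 5^4 = 1 × 625 = 625
  1 × 5^5 = 1 × 3125 = 3125
Sum = 1 + 15 + 75 + 375 + 625 + 3125
= 4216


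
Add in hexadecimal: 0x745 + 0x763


Align and add column by column (LSB to MSB, each column mod 16 with carry):
  0745
+ 0763
  ----
  col 0: 5(5) + 3(3) + 0 (carry in) = 8 → 8(8), carry out 0
  col 1: 4(4) + 6(6) + 0 (carry in) = 10 → A(10), carry out 0
  col 2: 7(7) + 7(7) + 0 (carry in) = 14 → E(14), carry out 0
  col 3: 0(0) + 0(0) + 0 (carry in) = 0 → 0(0), carry out 0
Reading digits MSB→LSB: 0EA8
Strip leading zeros: EA8
= 0xEA8


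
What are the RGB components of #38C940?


Hex: #38C940
R = 38₁₆ = 56
G = C9₁₆ = 201
B = 40₁₆ = 64
= RGB(56, 201, 64)


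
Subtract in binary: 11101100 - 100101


Align and subtract column by column (LSB to MSB, borrowing when needed):
  11101100
- 00100101
  --------
  col 0: (0 - 0 borrow-in) - 1 → borrow from next column: (0+2) - 1 = 1, borrow out 1
  col 1: (0 - 1 borrow-in) - 0 → borrow from next column: (-1+2) - 0 = 1, borrow out 1
  col 2: (1 - 1 borrow-in) - 1 → borrow from next column: (0+2) - 1 = 1, borrow out 1
  col 3: (1 - 1 borrow-in) - 0 → 0 - 0 = 0, borrow out 0
  col 4: (0 - 0 borrow-in) - 0 → 0 - 0 = 0, borrow out 0
  col 5: (1 - 0 borrow-in) - 1 → 1 - 1 = 0, borrow out 0
  col 6: (1 - 0 borrow-in) - 0 → 1 - 0 = 1, borrow out 0
  col 7: (1 - 0 borrow-in) - 0 → 1 - 0 = 1, borrow out 0
Reading bits MSB→LSB: 11000111
Strip leading zeros: 11000111
= 11000111


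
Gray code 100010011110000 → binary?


Gray code: 100010011110000
MSB stays the same: 1
Each subsequent bit = prev_binary XOR current_gray:
  B[1] = 1 XOR 0 = 1
  B[2] = 1 XOR 0 = 1
  B[3] = 1 XOR 0 = 1
  B[4] = 1 XOR 1 = 0
  B[5] = 0 XOR 0 = 0
  B[6] = 0 XOR 0 = 0
  B[7] = 0 XOR 1 = 1
  B[8] = 1 XOR 1 = 0
  B[9] = 0 XOR 1 = 1
  B[10] = 1 XOR 1 = 0
  B[11] = 0 XOR 0 = 0
  B[12] = 0 XOR 0 = 0
  B[13] = 0 XOR 0 = 0
  B[14] = 0 XOR 0 = 0
= 111100010100000 (30880 decimal)


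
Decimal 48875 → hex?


Divide by 16 repeatedly:
48875 ÷ 16 = 3054 remainder 11 (B)
3054 ÷ 16 = 190 remainder 14 (E)
190 ÷ 16 = 11 remainder 14 (E)
11 ÷ 16 = 0 remainder 11 (B)
Reading remainders bottom-up:
= 0xBEEB


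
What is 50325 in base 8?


Divide by 8 repeatedly:
50325 ÷ 8 = 6290 remainder 5
6290 ÷ 8 = 786 remainder 2
786 ÷ 8 = 98 remainder 2
98 ÷ 8 = 12 remainder 2
12 ÷ 8 = 1 remainder 4
1 ÷ 8 = 0 remainder 1
Reading remainders bottom-up:
= 0o142225


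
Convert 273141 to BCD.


Each digit → 4-bit binary:
  2 → 0010
  7 → 0111
  3 → 0011
  1 → 0001
  4 → 0100
  1 → 0001
= 0010 0111 0011 0001 0100 0001


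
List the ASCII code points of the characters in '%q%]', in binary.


String: '%q%]'  (4 characters)
Per-character ASCII lookup:
  '%': special character: '%' = 37 → 100101
  'q': lowercase starts at 97: 'q' = 97 + 16 = 113 → 1110001
  '%': special character: '%' = 37 → 100101
  ']': special character: ']' = 93 → 1011101
= 100101 1110001 100101 1011101


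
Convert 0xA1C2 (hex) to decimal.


Positional values:
Position 0: 2 × 16^0 = 2 × 1 = 2
Position 1: C × 16^1 = 12 × 16 = 192
Position 2: 1 × 16^2 = 1 × 256 = 256
Position 3: A × 16^3 = 10 × 4096 = 40960
Sum = 2 + 192 + 256 + 40960
= 41410


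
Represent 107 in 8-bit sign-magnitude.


Sign bit: 0 (positive)
Magnitude: 107 = 1101011
= 01101011


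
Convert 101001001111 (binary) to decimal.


Positional values:
Bit 0: 1 × 2^0 = 1
Bit 1: 1 × 2^1 = 2
Bit 2: 1 × 2^2 = 4
Bit 3: 1 × 2^3 = 8
Bit 6: 1 × 2^6 = 64
Bit 9: 1 × 2^9 = 512
Bit 11: 1 × 2^11 = 2048
Sum = 1 + 2 + 4 + 8 + 64 + 512 + 2048
= 2639


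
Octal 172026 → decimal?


Positional values:
Position 0: 6 × 8^0 = 6
Position 1: 2 × 8^1 = 16
Position 2: 0 × 8^2 = 0
Position 3: 2 × 8^3 = 1024
Position 4: 7 × 8^4 = 28672
Position 5: 1 × 8^5 = 32768
Sum = 6 + 16 + 0 + 1024 + 28672 + 32768
= 62486


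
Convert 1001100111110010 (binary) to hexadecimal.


Group into 4-bit nibbles: 1001100111110010
  1001 = 9
  1001 = 9
  1111 = F
  0010 = 2
= 0x99F2


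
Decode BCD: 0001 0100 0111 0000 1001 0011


Each 4-bit group → digit:
  0001 → 1
  0100 → 4
  0111 → 7
  0000 → 0
  1001 → 9
  0011 → 3
= 147093


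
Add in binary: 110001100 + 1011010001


Align and add column by column (LSB to MSB, carry propagating):
  00110001100
+ 01011010001
  -----------
  col 0: 0 + 1 + 0 (carry in) = 1 → bit 1, carry out 0
  col 1: 0 + 0 + 0 (carry in) = 0 → bit 0, carry out 0
  col 2: 1 + 0 + 0 (carry in) = 1 → bit 1, carry out 0
  col 3: 1 + 0 + 0 (carry in) = 1 → bit 1, carry out 0
  col 4: 0 + 1 + 0 (carry in) = 1 → bit 1, carry out 0
  col 5: 0 + 0 + 0 (carry in) = 0 → bit 0, carry out 0
  col 6: 0 + 1 + 0 (carry in) = 1 → bit 1, carry out 0
  col 7: 1 + 1 + 0 (carry in) = 2 → bit 0, carry out 1
  col 8: 1 + 0 + 1 (carry in) = 2 → bit 0, carry out 1
  col 9: 0 + 1 + 1 (carry in) = 2 → bit 0, carry out 1
  col 10: 0 + 0 + 1 (carry in) = 1 → bit 1, carry out 0
Reading bits MSB→LSB: 10001011101
Strip leading zeros: 10001011101
= 10001011101


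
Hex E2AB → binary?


Each hex digit → 4 binary bits:
  E = 1110
  2 = 0010
  A = 1010
  B = 1011
Concatenate: 1110 0010 1010 1011
= 1110001010101011


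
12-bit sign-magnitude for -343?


Sign bit: 1 (negative)
Magnitude: 343 = 00101010111
= 100101010111


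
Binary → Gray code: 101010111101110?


Binary: 101010111101110
Gray code: G = B XOR (B >> 1)
B >> 1 = 010101011110111
101010111101110 XOR 010101011110111:
  1 XOR 0 = 1
  0 XOR 1 = 1
  1 XOR 0 = 1
  0 XOR 1 = 1
  1 XOR 0 = 1
  0 XOR 1 = 1
  1 XOR 0 = 1
  1 XOR 1 = 0
  1 XOR 1 = 0
  1 XOR 1 = 0
  0 XOR 1 = 1
  1 XOR 0 = 1
  1 XOR 1 = 0
  1 XOR 1 = 0
  0 XOR 1 = 1
= 111111100011001


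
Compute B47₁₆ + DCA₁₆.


Align and add column by column (LSB to MSB, each column mod 16 with carry):
  0B47
+ 0DCA
  ----
  col 0: 7(7) + A(10) + 0 (carry in) = 17 → 1(1), carry out 1
  col 1: 4(4) + C(12) + 1 (carry in) = 17 → 1(1), carry out 1
  col 2: B(11) + D(13) + 1 (carry in) = 25 → 9(9), carry out 1
  col 3: 0(0) + 0(0) + 1 (carry in) = 1 → 1(1), carry out 0
Reading digits MSB→LSB: 1911
Strip leading zeros: 1911
= 0x1911


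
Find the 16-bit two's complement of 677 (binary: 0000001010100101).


Original: 0000001010100101
Step 1 - Invert all bits: 1111110101011010
Step 2 - Add 1: 1111110101011010 + 1
= 1111110101011011 (represents -677)


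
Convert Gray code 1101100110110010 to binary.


Gray code: 1101100110110010
MSB stays the same: 1
Each subsequent bit = prev_binary XOR current_gray:
  B[1] = 1 XOR 1 = 0
  B[2] = 0 XOR 0 = 0
  B[3] = 0 XOR 1 = 1
  B[4] = 1 XOR 1 = 0
  B[5] = 0 XOR 0 = 0
  B[6] = 0 XOR 0 = 0
  B[7] = 0 XOR 1 = 1
  B[8] = 1 XOR 1 = 0
  B[9] = 0 XOR 0 = 0
  B[10] = 0 XOR 1 = 1
  B[11] = 1 XOR 1 = 0
  B[12] = 0 XOR 0 = 0
  B[13] = 0 XOR 0 = 0
  B[14] = 0 XOR 1 = 1
  B[15] = 1 XOR 0 = 1
= 1001000100100011 (37155 decimal)


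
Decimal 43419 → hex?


Divide by 16 repeatedly:
43419 ÷ 16 = 2713 remainder 11 (B)
2713 ÷ 16 = 169 remainder 9 (9)
169 ÷ 16 = 10 remainder 9 (9)
10 ÷ 16 = 0 remainder 10 (A)
Reading remainders bottom-up:
= 0xA99B


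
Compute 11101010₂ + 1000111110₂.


Align and add column by column (LSB to MSB, carry propagating):
  00011101010
+ 01000111110
  -----------
  col 0: 0 + 0 + 0 (carry in) = 0 → bit 0, carry out 0
  col 1: 1 + 1 + 0 (carry in) = 2 → bit 0, carry out 1
  col 2: 0 + 1 + 1 (carry in) = 2 → bit 0, carry out 1
  col 3: 1 + 1 + 1 (carry in) = 3 → bit 1, carry out 1
  col 4: 0 + 1 + 1 (carry in) = 2 → bit 0, carry out 1
  col 5: 1 + 1 + 1 (carry in) = 3 → bit 1, carry out 1
  col 6: 1 + 0 + 1 (carry in) = 2 → bit 0, carry out 1
  col 7: 1 + 0 + 1 (carry in) = 2 → bit 0, carry out 1
  col 8: 0 + 0 + 1 (carry in) = 1 → bit 1, carry out 0
  col 9: 0 + 1 + 0 (carry in) = 1 → bit 1, carry out 0
  col 10: 0 + 0 + 0 (carry in) = 0 → bit 0, carry out 0
Reading bits MSB→LSB: 01100101000
Strip leading zeros: 1100101000
= 1100101000


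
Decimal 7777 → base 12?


Divide by 12 repeatedly:
7777 ÷ 12 = 648 remainder 1
648 ÷ 12 = 54 remainder 0
54 ÷ 12 = 4 remainder 6
4 ÷ 12 = 0 remainder 4
Reading remainders bottom-up:
= 4601


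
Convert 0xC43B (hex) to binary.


Each hex digit → 4 binary bits:
  C = 1100
  4 = 0100
  3 = 0011
  B = 1011
Concatenate: 1100 0100 0011 1011
= 1100010000111011


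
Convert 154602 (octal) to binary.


Each octal digit → 3 binary bits:
  1 = 001
  5 = 101
  4 = 100
  6 = 110
  0 = 000
  2 = 010
Concatenate: 001 101 100 110 000 010
= 001101100110000010


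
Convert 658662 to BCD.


Each digit → 4-bit binary:
  6 → 0110
  5 → 0101
  8 → 1000
  6 → 0110
  6 → 0110
  2 → 0010
= 0110 0101 1000 0110 0110 0010


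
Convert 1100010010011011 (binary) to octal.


Group into 3-bit groups: 001100010010011011
  001 = 1
  100 = 4
  010 = 2
  010 = 2
  011 = 3
  011 = 3
= 0o142233


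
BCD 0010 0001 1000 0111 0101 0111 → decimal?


Each 4-bit group → digit:
  0010 → 2
  0001 → 1
  1000 → 8
  0111 → 7
  0101 → 5
  0111 → 7
= 218757


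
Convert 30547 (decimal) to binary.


Divide by 2 repeatedly:
30547 ÷ 2 = 15273 remainder 1
15273 ÷ 2 = 7636 remainder 1
7636 ÷ 2 = 3818 remainder 0
3818 ÷ 2 = 1909 remainder 0
1909 ÷ 2 = 954 remainder 1
954 ÷ 2 = 477 remainder 0
477 ÷ 2 = 238 remainder 1
238 ÷ 2 = 119 remainder 0
119 ÷ 2 = 59 remainder 1
59 ÷ 2 = 29 remainder 1
29 ÷ 2 = 14 remainder 1
14 ÷ 2 = 7 remainder 0
7 ÷ 2 = 3 remainder 1
3 ÷ 2 = 1 remainder 1
1 ÷ 2 = 0 remainder 1
Reading remainders bottom-up:
= 111011101010011


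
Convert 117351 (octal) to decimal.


Positional values:
Position 0: 1 × 8^0 = 1
Position 1: 5 × 8^1 = 40
Position 2: 3 × 8^2 = 192
Position 3: 7 × 8^3 = 3584
Position 4: 1 × 8^4 = 4096
Position 5: 1 × 8^5 = 32768
Sum = 1 + 40 + 192 + 3584 + 4096 + 32768
= 40681


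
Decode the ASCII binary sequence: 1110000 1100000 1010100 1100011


Codes (binary): 1110000 1100000 1010100 1100011
Per-code ASCII lookup:
  1110000 = 112  (range 97-122: lowercase, 112 - 97 = 15) → 'p'
  1100000 = 96  (special character) → '`'
  1010100 = 84  (range 65-90: uppercase, 84 - 65 = 19) → 'T'
  1100011 = 99  (range 97-122: lowercase, 99 - 97 = 2) → 'c'
= 'p`Tc'


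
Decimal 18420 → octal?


Divide by 8 repeatedly:
18420 ÷ 8 = 2302 remainder 4
2302 ÷ 8 = 287 remainder 6
287 ÷ 8 = 35 remainder 7
35 ÷ 8 = 4 remainder 3
4 ÷ 8 = 0 remainder 4
Reading remainders bottom-up:
= 0o43764


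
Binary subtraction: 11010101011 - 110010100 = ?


Align and subtract column by column (LSB to MSB, borrowing when needed):
  11010101011
- 00110010100
  -----------
  col 0: (1 - 0 borrow-in) - 0 → 1 - 0 = 1, borrow out 0
  col 1: (1 - 0 borrow-in) - 0 → 1 - 0 = 1, borrow out 0
  col 2: (0 - 0 borrow-in) - 1 → borrow from next column: (0+2) - 1 = 1, borrow out 1
  col 3: (1 - 1 borrow-in) - 0 → 0 - 0 = 0, borrow out 0
  col 4: (0 - 0 borrow-in) - 1 → borrow from next column: (0+2) - 1 = 1, borrow out 1
  col 5: (1 - 1 borrow-in) - 0 → 0 - 0 = 0, borrow out 0
  col 6: (0 - 0 borrow-in) - 0 → 0 - 0 = 0, borrow out 0
  col 7: (1 - 0 borrow-in) - 1 → 1 - 1 = 0, borrow out 0
  col 8: (0 - 0 borrow-in) - 1 → borrow from next column: (0+2) - 1 = 1, borrow out 1
  col 9: (1 - 1 borrow-in) - 0 → 0 - 0 = 0, borrow out 0
  col 10: (1 - 0 borrow-in) - 0 → 1 - 0 = 1, borrow out 0
Reading bits MSB→LSB: 10100010111
Strip leading zeros: 10100010111
= 10100010111


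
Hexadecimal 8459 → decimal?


Positional values:
Position 0: 9 × 16^0 = 9 × 1 = 9
Position 1: 5 × 16^1 = 5 × 16 = 80
Position 2: 4 × 16^2 = 4 × 256 = 1024
Position 3: 8 × 16^3 = 8 × 4096 = 32768
Sum = 9 + 80 + 1024 + 32768
= 33881


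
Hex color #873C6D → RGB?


Hex: #873C6D
R = 87₁₆ = 135
G = 3C₁₆ = 60
B = 6D₁₆ = 109
= RGB(135, 60, 109)


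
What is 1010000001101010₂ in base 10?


Positional values:
Bit 1: 1 × 2^1 = 2
Bit 3: 1 × 2^3 = 8
Bit 5: 1 × 2^5 = 32
Bit 6: 1 × 2^6 = 64
Bit 13: 1 × 2^13 = 8192
Bit 15: 1 × 2^15 = 32768
Sum = 2 + 8 + 32 + 64 + 8192 + 32768
= 41066


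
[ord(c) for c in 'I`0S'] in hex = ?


String: 'I`0S'  (4 characters)
Per-character ASCII lookup:
  'I': uppercase starts at 65: 'I' = 65 + 8 = 73 → 0x49
  '`': special character: '`' = 96 → 0x60
  '0': digits start at 48: '0' = 48 + 0 = 48 → 0x30
  'S': uppercase starts at 65: 'S' = 65 + 18 = 83 → 0x53
= 0x49 0x60 0x30 0x53


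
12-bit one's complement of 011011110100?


Original: 011011110100
Invert all bits:
  bit 0: 0 → 1
  bit 1: 1 → 0
  bit 2: 1 → 0
  bit 3: 0 → 1
  bit 4: 1 → 0
  bit 5: 1 → 0
  bit 6: 1 → 0
  bit 7: 1 → 0
  bit 8: 0 → 1
  bit 9: 1 → 0
  bit 10: 0 → 1
  bit 11: 0 → 1
= 100100001011


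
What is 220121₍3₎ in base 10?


Positional values (base 3):
  1 × 3^0 = 1 × 1 = 1
  2 × 3^1 = 2 × 3 = 6
  1 × 3^2 = 1 × 9 = 9
  0 × 3^3 = 0 × 27 = 0
  2 × 3^4 = 2 × 81 = 162
  2 × 3^5 = 2 × 243 = 486
Sum = 1 + 6 + 9 + 0 + 162 + 486
= 664


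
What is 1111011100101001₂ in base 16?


Group into 4-bit nibbles: 1111011100101001
  1111 = F
  0111 = 7
  0010 = 2
  1001 = 9
= 0xF729


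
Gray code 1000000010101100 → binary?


Gray code: 1000000010101100
MSB stays the same: 1
Each subsequent bit = prev_binary XOR current_gray:
  B[1] = 1 XOR 0 = 1
  B[2] = 1 XOR 0 = 1
  B[3] = 1 XOR 0 = 1
  B[4] = 1 XOR 0 = 1
  B[5] = 1 XOR 0 = 1
  B[6] = 1 XOR 0 = 1
  B[7] = 1 XOR 0 = 1
  B[8] = 1 XOR 1 = 0
  B[9] = 0 XOR 0 = 0
  B[10] = 0 XOR 1 = 1
  B[11] = 1 XOR 0 = 1
  B[12] = 1 XOR 1 = 0
  B[13] = 0 XOR 1 = 1
  B[14] = 1 XOR 0 = 1
  B[15] = 1 XOR 0 = 1
= 1111111100110111 (65335 decimal)


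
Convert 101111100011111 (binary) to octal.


Group into 3-bit groups: 101111100011111
  101 = 5
  111 = 7
  100 = 4
  011 = 3
  111 = 7
= 0o57437


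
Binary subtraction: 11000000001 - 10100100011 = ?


Align and subtract column by column (LSB to MSB, borrowing when needed):
  11000000001
- 10100100011
  -----------
  col 0: (1 - 0 borrow-in) - 1 → 1 - 1 = 0, borrow out 0
  col 1: (0 - 0 borrow-in) - 1 → borrow from next column: (0+2) - 1 = 1, borrow out 1
  col 2: (0 - 1 borrow-in) - 0 → borrow from next column: (-1+2) - 0 = 1, borrow out 1
  col 3: (0 - 1 borrow-in) - 0 → borrow from next column: (-1+2) - 0 = 1, borrow out 1
  col 4: (0 - 1 borrow-in) - 0 → borrow from next column: (-1+2) - 0 = 1, borrow out 1
  col 5: (0 - 1 borrow-in) - 1 → borrow from next column: (-1+2) - 1 = 0, borrow out 1
  col 6: (0 - 1 borrow-in) - 0 → borrow from next column: (-1+2) - 0 = 1, borrow out 1
  col 7: (0 - 1 borrow-in) - 0 → borrow from next column: (-1+2) - 0 = 1, borrow out 1
  col 8: (0 - 1 borrow-in) - 1 → borrow from next column: (-1+2) - 1 = 0, borrow out 1
  col 9: (1 - 1 borrow-in) - 0 → 0 - 0 = 0, borrow out 0
  col 10: (1 - 0 borrow-in) - 1 → 1 - 1 = 0, borrow out 0
Reading bits MSB→LSB: 00011011110
Strip leading zeros: 11011110
= 11011110


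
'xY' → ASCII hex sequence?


String: 'xY'  (2 characters)
Per-character ASCII lookup:
  'x': lowercase starts at 97: 'x' = 97 + 23 = 120 → 0x78
  'Y': uppercase starts at 65: 'Y' = 65 + 24 = 89 → 0x59
= 0x78 0x59


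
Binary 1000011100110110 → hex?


Group into 4-bit nibbles: 1000011100110110
  1000 = 8
  0111 = 7
  0011 = 3
  0110 = 6
= 0x8736


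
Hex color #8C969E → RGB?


Hex: #8C969E
R = 8C₁₆ = 140
G = 96₁₆ = 150
B = 9E₁₆ = 158
= RGB(140, 150, 158)


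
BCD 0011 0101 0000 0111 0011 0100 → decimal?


Each 4-bit group → digit:
  0011 → 3
  0101 → 5
  0000 → 0
  0111 → 7
  0011 → 3
  0100 → 4
= 350734


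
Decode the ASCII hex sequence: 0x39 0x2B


Codes (hex): 0x39 0x2B
Per-code ASCII lookup:
  0x39 = 57  (range 48-57: digits, 57 - 48 = 9) → '9'
  0x2B = 43  (special character) → '+'
= '9+'


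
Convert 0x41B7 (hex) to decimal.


Positional values:
Position 0: 7 × 16^0 = 7 × 1 = 7
Position 1: B × 16^1 = 11 × 16 = 176
Position 2: 1 × 16^2 = 1 × 256 = 256
Position 3: 4 × 16^3 = 4 × 4096 = 16384
Sum = 7 + 176 + 256 + 16384
= 16823


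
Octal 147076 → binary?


Each octal digit → 3 binary bits:
  1 = 001
  4 = 100
  7 = 111
  0 = 000
  7 = 111
  6 = 110
Concatenate: 001 100 111 000 111 110
= 001100111000111110


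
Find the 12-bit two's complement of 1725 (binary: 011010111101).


Original: 011010111101
Step 1 - Invert all bits: 100101000010
Step 2 - Add 1: 100101000010 + 1
= 100101000011 (represents -1725)


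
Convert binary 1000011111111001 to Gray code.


Binary: 1000011111111001
Gray code: G = B XOR (B >> 1)
B >> 1 = 0100001111111100
1000011111111001 XOR 0100001111111100:
  1 XOR 0 = 1
  0 XOR 1 = 1
  0 XOR 0 = 0
  0 XOR 0 = 0
  0 XOR 0 = 0
  1 XOR 0 = 1
  1 XOR 1 = 0
  1 XOR 1 = 0
  1 XOR 1 = 0
  1 XOR 1 = 0
  1 XOR 1 = 0
  1 XOR 1 = 0
  1 XOR 1 = 0
  0 XOR 1 = 1
  0 XOR 0 = 0
  1 XOR 0 = 1
= 1100010000000101


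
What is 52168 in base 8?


Divide by 8 repeatedly:
52168 ÷ 8 = 6521 remainder 0
6521 ÷ 8 = 815 remainder 1
815 ÷ 8 = 101 remainder 7
101 ÷ 8 = 12 remainder 5
12 ÷ 8 = 1 remainder 4
1 ÷ 8 = 0 remainder 1
Reading remainders bottom-up:
= 0o145710


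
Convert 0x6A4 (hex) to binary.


Each hex digit → 4 binary bits:
  6 = 0110
  A = 1010
  4 = 0100
Concatenate: 0110 1010 0100
= 011010100100


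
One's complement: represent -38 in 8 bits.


Original: 00100110
Invert all bits:
  bit 0: 0 → 1
  bit 1: 0 → 1
  bit 2: 1 → 0
  bit 3: 0 → 1
  bit 4: 0 → 1
  bit 5: 1 → 0
  bit 6: 1 → 0
  bit 7: 0 → 1
= 11011001


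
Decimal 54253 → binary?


Divide by 2 repeatedly:
54253 ÷ 2 = 27126 remainder 1
27126 ÷ 2 = 13563 remainder 0
13563 ÷ 2 = 6781 remainder 1
6781 ÷ 2 = 3390 remainder 1
3390 ÷ 2 = 1695 remainder 0
1695 ÷ 2 = 847 remainder 1
847 ÷ 2 = 423 remainder 1
423 ÷ 2 = 211 remainder 1
211 ÷ 2 = 105 remainder 1
105 ÷ 2 = 52 remainder 1
52 ÷ 2 = 26 remainder 0
26 ÷ 2 = 13 remainder 0
13 ÷ 2 = 6 remainder 1
6 ÷ 2 = 3 remainder 0
3 ÷ 2 = 1 remainder 1
1 ÷ 2 = 0 remainder 1
Reading remainders bottom-up:
= 1101001111101101


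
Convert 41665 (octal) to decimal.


Positional values:
Position 0: 5 × 8^0 = 5
Position 1: 6 × 8^1 = 48
Position 2: 6 × 8^2 = 384
Position 3: 1 × 8^3 = 512
Position 4: 4 × 8^4 = 16384
Sum = 5 + 48 + 384 + 512 + 16384
= 17333


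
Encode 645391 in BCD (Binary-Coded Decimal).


Each digit → 4-bit binary:
  6 → 0110
  4 → 0100
  5 → 0101
  3 → 0011
  9 → 1001
  1 → 0001
= 0110 0100 0101 0011 1001 0001


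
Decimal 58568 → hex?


Divide by 16 repeatedly:
58568 ÷ 16 = 3660 remainder 8 (8)
3660 ÷ 16 = 228 remainder 12 (C)
228 ÷ 16 = 14 remainder 4 (4)
14 ÷ 16 = 0 remainder 14 (E)
Reading remainders bottom-up:
= 0xE4C8


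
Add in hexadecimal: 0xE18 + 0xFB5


Align and add column by column (LSB to MSB, each column mod 16 with carry):
  0E18
+ 0FB5
  ----
  col 0: 8(8) + 5(5) + 0 (carry in) = 13 → D(13), carry out 0
  col 1: 1(1) + B(11) + 0 (carry in) = 12 → C(12), carry out 0
  col 2: E(14) + F(15) + 0 (carry in) = 29 → D(13), carry out 1
  col 3: 0(0) + 0(0) + 1 (carry in) = 1 → 1(1), carry out 0
Reading digits MSB→LSB: 1DCD
Strip leading zeros: 1DCD
= 0x1DCD


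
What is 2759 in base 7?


Divide by 7 repeatedly:
2759 ÷ 7 = 394 remainder 1
394 ÷ 7 = 56 remainder 2
56 ÷ 7 = 8 remainder 0
8 ÷ 7 = 1 remainder 1
1 ÷ 7 = 0 remainder 1
Reading remainders bottom-up:
= 11021


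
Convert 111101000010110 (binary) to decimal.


Positional values:
Bit 1: 1 × 2^1 = 2
Bit 2: 1 × 2^2 = 4
Bit 4: 1 × 2^4 = 16
Bit 9: 1 × 2^9 = 512
Bit 11: 1 × 2^11 = 2048
Bit 12: 1 × 2^12 = 4096
Bit 13: 1 × 2^13 = 8192
Bit 14: 1 × 2^14 = 16384
Sum = 2 + 4 + 16 + 512 + 2048 + 4096 + 8192 + 16384
= 31254


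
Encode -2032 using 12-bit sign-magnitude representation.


Sign bit: 1 (negative)
Magnitude: 2032 = 11111110000
= 111111110000


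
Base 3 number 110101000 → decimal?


Positional values (base 3):
  0 × 3^0 = 0 × 1 = 0
  0 × 3^1 = 0 × 3 = 0
  0 × 3^2 = 0 × 9 = 0
  1 × 3^3 = 1 × 27 = 27
  0 × 3^4 = 0 × 81 = 0
  1 × 3^5 = 1 × 243 = 243
  0 × 3^6 = 0 × 729 = 0
  1 × 3^7 = 1 × 2187 = 2187
  1 × 3^8 = 1 × 6561 = 6561
Sum = 0 + 0 + 0 + 27 + 0 + 243 + 0 + 2187 + 6561
= 9018


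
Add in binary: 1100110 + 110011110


Align and add column by column (LSB to MSB, carry propagating):
  0001100110
+ 0110011110
  ----------
  col 0: 0 + 0 + 0 (carry in) = 0 → bit 0, carry out 0
  col 1: 1 + 1 + 0 (carry in) = 2 → bit 0, carry out 1
  col 2: 1 + 1 + 1 (carry in) = 3 → bit 1, carry out 1
  col 3: 0 + 1 + 1 (carry in) = 2 → bit 0, carry out 1
  col 4: 0 + 1 + 1 (carry in) = 2 → bit 0, carry out 1
  col 5: 1 + 0 + 1 (carry in) = 2 → bit 0, carry out 1
  col 6: 1 + 0 + 1 (carry in) = 2 → bit 0, carry out 1
  col 7: 0 + 1 + 1 (carry in) = 2 → bit 0, carry out 1
  col 8: 0 + 1 + 1 (carry in) = 2 → bit 0, carry out 1
  col 9: 0 + 0 + 1 (carry in) = 1 → bit 1, carry out 0
Reading bits MSB→LSB: 1000000100
Strip leading zeros: 1000000100
= 1000000100


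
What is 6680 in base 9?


Divide by 9 repeatedly:
6680 ÷ 9 = 742 remainder 2
742 ÷ 9 = 82 remainder 4
82 ÷ 9 = 9 remainder 1
9 ÷ 9 = 1 remainder 0
1 ÷ 9 = 0 remainder 1
Reading remainders bottom-up:
= 10142


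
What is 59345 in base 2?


Divide by 2 repeatedly:
59345 ÷ 2 = 29672 remainder 1
29672 ÷ 2 = 14836 remainder 0
14836 ÷ 2 = 7418 remainder 0
7418 ÷ 2 = 3709 remainder 0
3709 ÷ 2 = 1854 remainder 1
1854 ÷ 2 = 927 remainder 0
927 ÷ 2 = 463 remainder 1
463 ÷ 2 = 231 remainder 1
231 ÷ 2 = 115 remainder 1
115 ÷ 2 = 57 remainder 1
57 ÷ 2 = 28 remainder 1
28 ÷ 2 = 14 remainder 0
14 ÷ 2 = 7 remainder 0
7 ÷ 2 = 3 remainder 1
3 ÷ 2 = 1 remainder 1
1 ÷ 2 = 0 remainder 1
Reading remainders bottom-up:
= 1110011111010001


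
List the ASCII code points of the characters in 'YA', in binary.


String: 'YA'  (2 characters)
Per-character ASCII lookup:
  'Y': uppercase starts at 65: 'Y' = 65 + 24 = 89 → 1011001
  'A': uppercase starts at 65: 'A' = 65 + 0 = 65 → 1000001
= 1011001 1000001


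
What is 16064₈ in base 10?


Positional values:
Position 0: 4 × 8^0 = 4
Position 1: 6 × 8^1 = 48
Position 2: 0 × 8^2 = 0
Position 3: 6 × 8^3 = 3072
Position 4: 1 × 8^4 = 4096
Sum = 4 + 48 + 0 + 3072 + 4096
= 7220


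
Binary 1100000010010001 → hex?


Group into 4-bit nibbles: 1100000010010001
  1100 = C
  0000 = 0
  1001 = 9
  0001 = 1
= 0xC091


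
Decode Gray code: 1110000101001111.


Gray code: 1110000101001111
MSB stays the same: 1
Each subsequent bit = prev_binary XOR current_gray:
  B[1] = 1 XOR 1 = 0
  B[2] = 0 XOR 1 = 1
  B[3] = 1 XOR 0 = 1
  B[4] = 1 XOR 0 = 1
  B[5] = 1 XOR 0 = 1
  B[6] = 1 XOR 0 = 1
  B[7] = 1 XOR 1 = 0
  B[8] = 0 XOR 0 = 0
  B[9] = 0 XOR 1 = 1
  B[10] = 1 XOR 0 = 1
  B[11] = 1 XOR 0 = 1
  B[12] = 1 XOR 1 = 0
  B[13] = 0 XOR 1 = 1
  B[14] = 1 XOR 1 = 0
  B[15] = 0 XOR 1 = 1
= 1011111001110101 (48757 decimal)


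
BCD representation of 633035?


Each digit → 4-bit binary:
  6 → 0110
  3 → 0011
  3 → 0011
  0 → 0000
  3 → 0011
  5 → 0101
= 0110 0011 0011 0000 0011 0101


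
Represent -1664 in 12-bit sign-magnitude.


Sign bit: 1 (negative)
Magnitude: 1664 = 11010000000
= 111010000000


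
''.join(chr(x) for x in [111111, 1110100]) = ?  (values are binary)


Codes (binary): 111111 1110100
Per-code ASCII lookup:
  111111 = 63  (special character) → '?'
  1110100 = 116  (range 97-122: lowercase, 116 - 97 = 19) → 't'
= '?t'


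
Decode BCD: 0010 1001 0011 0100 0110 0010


Each 4-bit group → digit:
  0010 → 2
  1001 → 9
  0011 → 3
  0100 → 4
  0110 → 6
  0010 → 2
= 293462


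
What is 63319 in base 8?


Divide by 8 repeatedly:
63319 ÷ 8 = 7914 remainder 7
7914 ÷ 8 = 989 remainder 2
989 ÷ 8 = 123 remainder 5
123 ÷ 8 = 15 remainder 3
15 ÷ 8 = 1 remainder 7
1 ÷ 8 = 0 remainder 1
Reading remainders bottom-up:
= 0o173527


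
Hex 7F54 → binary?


Each hex digit → 4 binary bits:
  7 = 0111
  F = 1111
  5 = 0101
  4 = 0100
Concatenate: 0111 1111 0101 0100
= 0111111101010100


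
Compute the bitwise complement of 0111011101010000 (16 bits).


Original: 0111011101010000
Invert all bits:
  bit 0: 0 → 1
  bit 1: 1 → 0
  bit 2: 1 → 0
  bit 3: 1 → 0
  bit 4: 0 → 1
  bit 5: 1 → 0
  bit 6: 1 → 0
  bit 7: 1 → 0
  bit 8: 0 → 1
  bit 9: 1 → 0
  bit 10: 0 → 1
  bit 11: 1 → 0
  bit 12: 0 → 1
  bit 13: 0 → 1
  bit 14: 0 → 1
  bit 15: 0 → 1
= 1000100010101111


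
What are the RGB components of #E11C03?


Hex: #E11C03
R = E1₁₆ = 225
G = 1C₁₆ = 28
B = 03₁₆ = 3
= RGB(225, 28, 3)


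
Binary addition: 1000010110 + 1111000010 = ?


Align and add column by column (LSB to MSB, carry propagating):
  01000010110
+ 01111000010
  -----------
  col 0: 0 + 0 + 0 (carry in) = 0 → bit 0, carry out 0
  col 1: 1 + 1 + 0 (carry in) = 2 → bit 0, carry out 1
  col 2: 1 + 0 + 1 (carry in) = 2 → bit 0, carry out 1
  col 3: 0 + 0 + 1 (carry in) = 1 → bit 1, carry out 0
  col 4: 1 + 0 + 0 (carry in) = 1 → bit 1, carry out 0
  col 5: 0 + 0 + 0 (carry in) = 0 → bit 0, carry out 0
  col 6: 0 + 1 + 0 (carry in) = 1 → bit 1, carry out 0
  col 7: 0 + 1 + 0 (carry in) = 1 → bit 1, carry out 0
  col 8: 0 + 1 + 0 (carry in) = 1 → bit 1, carry out 0
  col 9: 1 + 1 + 0 (carry in) = 2 → bit 0, carry out 1
  col 10: 0 + 0 + 1 (carry in) = 1 → bit 1, carry out 0
Reading bits MSB→LSB: 10111011000
Strip leading zeros: 10111011000
= 10111011000


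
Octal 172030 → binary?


Each octal digit → 3 binary bits:
  1 = 001
  7 = 111
  2 = 010
  0 = 000
  3 = 011
  0 = 000
Concatenate: 001 111 010 000 011 000
= 001111010000011000


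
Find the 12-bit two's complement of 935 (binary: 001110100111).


Original: 001110100111
Step 1 - Invert all bits: 110001011000
Step 2 - Add 1: 110001011000 + 1
= 110001011001 (represents -935)


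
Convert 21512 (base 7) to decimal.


Positional values (base 7):
  2 × 7^0 = 2 × 1 = 2
  1 × 7^1 = 1 × 7 = 7
  5 × 7^2 = 5 × 49 = 245
  1 × 7^3 = 1 × 343 = 343
  2 × 7^4 = 2 × 2401 = 4802
Sum = 2 + 7 + 245 + 343 + 4802
= 5399


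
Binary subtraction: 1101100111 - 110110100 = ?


Align and subtract column by column (LSB to MSB, borrowing when needed):
  1101100111
- 0110110100
  ----------
  col 0: (1 - 0 borrow-in) - 0 → 1 - 0 = 1, borrow out 0
  col 1: (1 - 0 borrow-in) - 0 → 1 - 0 = 1, borrow out 0
  col 2: (1 - 0 borrow-in) - 1 → 1 - 1 = 0, borrow out 0
  col 3: (0 - 0 borrow-in) - 0 → 0 - 0 = 0, borrow out 0
  col 4: (0 - 0 borrow-in) - 1 → borrow from next column: (0+2) - 1 = 1, borrow out 1
  col 5: (1 - 1 borrow-in) - 1 → borrow from next column: (0+2) - 1 = 1, borrow out 1
  col 6: (1 - 1 borrow-in) - 0 → 0 - 0 = 0, borrow out 0
  col 7: (0 - 0 borrow-in) - 1 → borrow from next column: (0+2) - 1 = 1, borrow out 1
  col 8: (1 - 1 borrow-in) - 1 → borrow from next column: (0+2) - 1 = 1, borrow out 1
  col 9: (1 - 1 borrow-in) - 0 → 0 - 0 = 0, borrow out 0
Reading bits MSB→LSB: 0110110011
Strip leading zeros: 110110011
= 110110011


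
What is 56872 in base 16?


Divide by 16 repeatedly:
56872 ÷ 16 = 3554 remainder 8 (8)
3554 ÷ 16 = 222 remainder 2 (2)
222 ÷ 16 = 13 remainder 14 (E)
13 ÷ 16 = 0 remainder 13 (D)
Reading remainders bottom-up:
= 0xDE28


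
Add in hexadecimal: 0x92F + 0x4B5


Align and add column by column (LSB to MSB, each column mod 16 with carry):
  092F
+ 04B5
  ----
  col 0: F(15) + 5(5) + 0 (carry in) = 20 → 4(4), carry out 1
  col 1: 2(2) + B(11) + 1 (carry in) = 14 → E(14), carry out 0
  col 2: 9(9) + 4(4) + 0 (carry in) = 13 → D(13), carry out 0
  col 3: 0(0) + 0(0) + 0 (carry in) = 0 → 0(0), carry out 0
Reading digits MSB→LSB: 0DE4
Strip leading zeros: DE4
= 0xDE4


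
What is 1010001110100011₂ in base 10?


Positional values:
Bit 0: 1 × 2^0 = 1
Bit 1: 1 × 2^1 = 2
Bit 5: 1 × 2^5 = 32
Bit 7: 1 × 2^7 = 128
Bit 8: 1 × 2^8 = 256
Bit 9: 1 × 2^9 = 512
Bit 13: 1 × 2^13 = 8192
Bit 15: 1 × 2^15 = 32768
Sum = 1 + 2 + 32 + 128 + 256 + 512 + 8192 + 32768
= 41891


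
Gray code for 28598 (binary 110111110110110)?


Binary: 110111110110110
Gray code: G = B XOR (B >> 1)
B >> 1 = 011011111011011
110111110110110 XOR 011011111011011:
  1 XOR 0 = 1
  1 XOR 1 = 0
  0 XOR 1 = 1
  1 XOR 0 = 1
  1 XOR 1 = 0
  1 XOR 1 = 0
  1 XOR 1 = 0
  1 XOR 1 = 0
  0 XOR 1 = 1
  1 XOR 0 = 1
  1 XOR 1 = 0
  0 XOR 1 = 1
  1 XOR 0 = 1
  1 XOR 1 = 0
  0 XOR 1 = 1
= 101100001101101


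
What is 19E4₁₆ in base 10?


Positional values:
Position 0: 4 × 16^0 = 4 × 1 = 4
Position 1: E × 16^1 = 14 × 16 = 224
Position 2: 9 × 16^2 = 9 × 256 = 2304
Position 3: 1 × 16^3 = 1 × 4096 = 4096
Sum = 4 + 224 + 2304 + 4096
= 6628


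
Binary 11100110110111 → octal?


Group into 3-bit groups: 011100110110111
  011 = 3
  100 = 4
  110 = 6
  110 = 6
  111 = 7
= 0o34667


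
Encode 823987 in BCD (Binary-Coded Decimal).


Each digit → 4-bit binary:
  8 → 1000
  2 → 0010
  3 → 0011
  9 → 1001
  8 → 1000
  7 → 0111
= 1000 0010 0011 1001 1000 0111


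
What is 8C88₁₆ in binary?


Each hex digit → 4 binary bits:
  8 = 1000
  C = 1100
  8 = 1000
  8 = 1000
Concatenate: 1000 1100 1000 1000
= 1000110010001000


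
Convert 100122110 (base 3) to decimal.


Positional values (base 3):
  0 × 3^0 = 0 × 1 = 0
  1 × 3^1 = 1 × 3 = 3
  1 × 3^2 = 1 × 9 = 9
  2 × 3^3 = 2 × 27 = 54
  2 × 3^4 = 2 × 81 = 162
  1 × 3^5 = 1 × 243 = 243
  0 × 3^6 = 0 × 729 = 0
  0 × 3^7 = 0 × 2187 = 0
  1 × 3^8 = 1 × 6561 = 6561
Sum = 0 + 3 + 9 + 54 + 162 + 243 + 0 + 0 + 6561
= 7032


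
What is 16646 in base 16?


Divide by 16 repeatedly:
16646 ÷ 16 = 1040 remainder 6 (6)
1040 ÷ 16 = 65 remainder 0 (0)
65 ÷ 16 = 4 remainder 1 (1)
4 ÷ 16 = 0 remainder 4 (4)
Reading remainders bottom-up:
= 0x4106


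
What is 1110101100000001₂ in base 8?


Group into 3-bit groups: 001110101100000001
  001 = 1
  110 = 6
  101 = 5
  100 = 4
  000 = 0
  001 = 1
= 0o165401


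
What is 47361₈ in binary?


Each octal digit → 3 binary bits:
  4 = 100
  7 = 111
  3 = 011
  6 = 110
  1 = 001
Concatenate: 100 111 011 110 001
= 100111011110001


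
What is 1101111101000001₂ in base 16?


Group into 4-bit nibbles: 1101111101000001
  1101 = D
  1111 = F
  0100 = 4
  0001 = 1
= 0xDF41


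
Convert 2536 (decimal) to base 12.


Divide by 12 repeatedly:
2536 ÷ 12 = 211 remainder 4
211 ÷ 12 = 17 remainder 7
17 ÷ 12 = 1 remainder 5
1 ÷ 12 = 0 remainder 1
Reading remainders bottom-up:
= 1574
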